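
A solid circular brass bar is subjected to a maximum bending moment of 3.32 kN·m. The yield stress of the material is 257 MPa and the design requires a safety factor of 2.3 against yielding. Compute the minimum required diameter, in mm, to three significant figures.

d = 67.1 mm

σ_allow = 257/2.3 = 111.7 MPa.
For a solid circular section σ = 32M/(πd³), so d³ = 32M/(π σ_allow) = 32×3320000/(π×111.7) = 302600 mm³.
d = 67.14 mm.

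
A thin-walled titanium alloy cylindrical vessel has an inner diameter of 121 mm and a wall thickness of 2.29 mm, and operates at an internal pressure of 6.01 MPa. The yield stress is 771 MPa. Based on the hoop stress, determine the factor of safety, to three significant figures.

σ_h = pD/(2t) = 6.01×121/(2×2.29) = 158.8 MPa.
n = 771/158.8 = 4.856.

n = 4.86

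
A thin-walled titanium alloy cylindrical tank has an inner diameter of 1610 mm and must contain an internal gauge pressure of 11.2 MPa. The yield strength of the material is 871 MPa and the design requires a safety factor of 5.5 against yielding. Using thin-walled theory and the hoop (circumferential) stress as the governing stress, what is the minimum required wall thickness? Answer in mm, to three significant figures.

t = 56.9 mm

σ_allow = 871/5.5 = 158.4 MPa.
Hoop stress σ_h = pD/(2t), so t = pD/(2σ_allow) = 11.2×1610/(2×158.4) = 56.93 mm.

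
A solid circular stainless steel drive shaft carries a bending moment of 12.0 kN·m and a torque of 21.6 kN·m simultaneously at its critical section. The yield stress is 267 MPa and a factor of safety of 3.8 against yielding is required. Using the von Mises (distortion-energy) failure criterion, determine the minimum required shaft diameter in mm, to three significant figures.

σ_allow = σ_y/n = 267/3.8 = 70.26 MPa.
For a solid shaft σ_b = 32M/(πd³) and τ = 16T/(πd³), so the von Mises stress is σ' = (16/πd³)·√(4M²+3T²).
√(4M²+3T²) = √(4×(1.200×10^7)² + 3×(2.160×10^7)²) = 4.445×10^7 N·mm.
d³ = 16×4.445×10^7/(π×70.26) = 3.222×10^6 mm³.
d = 147.7 mm.

d = 148 mm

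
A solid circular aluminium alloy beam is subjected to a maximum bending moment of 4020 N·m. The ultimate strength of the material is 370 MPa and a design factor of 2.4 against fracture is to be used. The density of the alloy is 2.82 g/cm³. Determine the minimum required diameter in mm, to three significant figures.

σ_allow = 370/2.4 = 154.2 MPa.
For a solid circular section σ = 32M/(πd³), so d³ = 32M/(π σ_allow) = 32×4020000/(π×154.2) = 265600 mm³.
d = 64.28 mm.

d = 64.3 mm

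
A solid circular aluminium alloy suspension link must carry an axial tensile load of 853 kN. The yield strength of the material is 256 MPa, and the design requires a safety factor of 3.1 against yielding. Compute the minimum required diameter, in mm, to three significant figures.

Allowable stress σ_allow = 256/3.1 = 82.58 MPa.
Required area A = F/σ_allow = 853000/82.58 = 10330 mm².
A = πd²/4 → d = √(4A/π) = 114.7 mm.

d = 115 mm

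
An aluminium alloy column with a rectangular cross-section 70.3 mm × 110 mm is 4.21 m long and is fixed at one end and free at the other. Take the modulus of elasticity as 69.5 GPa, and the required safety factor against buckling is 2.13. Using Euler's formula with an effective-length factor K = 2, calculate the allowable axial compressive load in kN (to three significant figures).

P_allow = 14.5 kN

Buckling occurs about the weak axis: I_min = h·b³/12 = 110×70.3³/12 = 3.185×10^6 mm⁴ (b = 70.3 mm is the smaller dimension).
Effective length L_e = KL = 2×4.21 m = 8420 mm.
Euler critical load P_cr = π²EI/L_e² = π²×69500×3.185×10^6/8420² = 30810 N.
P_allow = P_cr/n = 30810/2.13 = 14470 N.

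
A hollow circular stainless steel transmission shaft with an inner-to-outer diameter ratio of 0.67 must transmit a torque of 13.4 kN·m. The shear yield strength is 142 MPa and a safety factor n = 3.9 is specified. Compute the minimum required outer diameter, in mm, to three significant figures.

d_o = 133 mm

τ_allow = 142/3.9 = 36.41 MPa.
For a hollow shaft τ = 16T/[πd_o³(1−k⁴)] with k = 0.67, so 1−k⁴ = 0.7985.
d_o³ = 16T/[π τ_allow (1−k⁴)] = 16×1.3400×10^7/(π×36.41×0.7985) = 2.347×10^6 mm³.
d_o = 132.9 mm.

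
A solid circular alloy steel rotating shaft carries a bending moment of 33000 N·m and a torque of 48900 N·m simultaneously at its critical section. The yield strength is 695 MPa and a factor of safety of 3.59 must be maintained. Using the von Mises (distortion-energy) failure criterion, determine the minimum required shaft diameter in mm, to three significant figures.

σ_allow = σ_y/n = 695/3.59 = 193.6 MPa.
For a solid shaft σ_b = 32M/(πd³) and τ = 16T/(πd³), so the von Mises stress is σ' = (16/πd³)·√(4M²+3T²).
√(4M²+3T²) = √(4×(3.300×10^7)² + 3×(4.890×10^7)²) = 1.074×10^8 N·mm.
d³ = 16×1.074×10^8/(π×193.6) = 2.825×10^6 mm³.
d = 141.4 mm.

d = 141 mm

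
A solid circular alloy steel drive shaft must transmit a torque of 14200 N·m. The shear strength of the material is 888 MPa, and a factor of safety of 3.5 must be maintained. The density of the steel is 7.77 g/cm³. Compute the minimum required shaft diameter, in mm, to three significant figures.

Allowable shear stress τ_allow = 888/3.5 = 253.7 MPa.
For a solid shaft τ = 16T/(πd³), so d³ = 16T/(π τ_allow) = 16×1.4200×10^7/(π×253.7) = 285000 mm³.
d = (285000)^(1/3) = 65.81 mm.

d = 65.8 mm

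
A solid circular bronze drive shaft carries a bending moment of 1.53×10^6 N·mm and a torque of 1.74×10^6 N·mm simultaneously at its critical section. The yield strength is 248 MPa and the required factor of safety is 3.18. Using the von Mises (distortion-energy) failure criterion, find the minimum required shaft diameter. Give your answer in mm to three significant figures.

d = 65.5 mm

σ_allow = σ_y/n = 248/3.18 = 77.99 MPa.
For a solid shaft σ_b = 32M/(πd³) and τ = 16T/(πd³), so the von Mises stress is σ' = (16/πd³)·√(4M²+3T²).
√(4M²+3T²) = √(4×(1.530×10^6)² + 3×(1.740×10^6)²) = 4.295×10^6 N·mm.
d³ = 16×4.295×10^6/(π×77.99) = 280500 mm³.
d = 65.46 mm.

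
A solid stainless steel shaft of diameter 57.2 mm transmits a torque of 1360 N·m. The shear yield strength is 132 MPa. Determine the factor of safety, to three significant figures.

n = 3.57

τ = 16T/(πd³) = 16×1360000/(π×57.2³) = 37.01 MPa.
n = τ_limit/τ = 132/37.01 = 3.567.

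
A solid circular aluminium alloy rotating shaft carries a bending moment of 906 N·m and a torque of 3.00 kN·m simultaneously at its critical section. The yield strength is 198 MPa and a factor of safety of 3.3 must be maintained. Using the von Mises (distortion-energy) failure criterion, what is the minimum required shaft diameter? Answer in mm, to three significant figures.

d = 77.6 mm

σ_allow = σ_y/n = 198/3.3 = 60.00 MPa.
For a solid shaft σ_b = 32M/(πd³) and τ = 16T/(πd³), so the von Mises stress is σ' = (16/πd³)·√(4M²+3T²).
√(4M²+3T²) = √(4×(906000)² + 3×(3.000×10^6)²) = 5.503×10^6 N·mm.
d³ = 16×5.503×10^6/(π×60.00) = 467100 mm³.
d = 77.59 mm.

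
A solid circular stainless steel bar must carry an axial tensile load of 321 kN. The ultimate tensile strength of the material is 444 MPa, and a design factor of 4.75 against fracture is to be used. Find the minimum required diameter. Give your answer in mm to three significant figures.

Allowable stress σ_allow = 444/4.75 = 93.47 MPa.
Required area A = F/σ_allow = 321000/93.47 = 3434 mm².
A = πd²/4 → d = √(4A/π) = 66.12 mm.

d = 66.1 mm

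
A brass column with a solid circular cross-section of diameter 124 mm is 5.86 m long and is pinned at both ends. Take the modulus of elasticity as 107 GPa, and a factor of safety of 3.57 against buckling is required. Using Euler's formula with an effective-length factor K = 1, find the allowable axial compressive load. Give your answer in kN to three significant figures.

I = πd⁴/64 = π×124⁴/64 = 1.161×10^7 mm⁴.
Effective length L_e = KL = 1×5.86 m = 5860 mm.
Euler critical load P_cr = π²EI/L_e² = π²×107000×1.161×10^7/5860² = 356900 N.
P_allow = P_cr/n = 356900/3.57 = 99970 N.

P_allow = 100 kN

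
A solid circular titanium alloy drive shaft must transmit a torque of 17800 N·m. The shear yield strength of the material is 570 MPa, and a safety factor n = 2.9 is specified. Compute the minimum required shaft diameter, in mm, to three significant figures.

Allowable shear stress τ_allow = 570/2.9 = 196.6 MPa.
For a solid shaft τ = 16T/(πd³), so d³ = 16T/(π τ_allow) = 16×1.7800×10^7/(π×196.6) = 461200 mm³.
d = (461200)^(1/3) = 77.26 mm.

d = 77.3 mm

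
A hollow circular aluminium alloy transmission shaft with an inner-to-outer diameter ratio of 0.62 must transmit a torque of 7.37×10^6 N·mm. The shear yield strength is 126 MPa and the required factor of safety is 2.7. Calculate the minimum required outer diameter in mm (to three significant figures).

d_o = 98.1 mm

τ_allow = 126/2.7 = 46.67 MPa.
For a hollow shaft τ = 16T/[πd_o³(1−k⁴)] with k = 0.62, so 1−k⁴ = 0.8522.
d_o³ = 16T/[π τ_allow (1−k⁴)] = 16×7370000/(π×46.67×0.8522) = 943800 mm³.
d_o = 98.09 mm.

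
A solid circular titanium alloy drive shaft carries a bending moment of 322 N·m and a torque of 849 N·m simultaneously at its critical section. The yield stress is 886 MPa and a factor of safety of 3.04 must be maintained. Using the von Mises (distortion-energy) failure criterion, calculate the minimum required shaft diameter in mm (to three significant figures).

d = 30.4 mm

σ_allow = σ_y/n = 886/3.04 = 291.4 MPa.
For a solid shaft σ_b = 32M/(πd³) and τ = 16T/(πd³), so the von Mises stress is σ' = (16/πd³)·√(4M²+3T²).
√(4M²+3T²) = √(4×(322000)² + 3×(849000)²) = 1.605×10^6 N·mm.
d³ = 16×1.605×10^6/(π×291.4) = 28050 mm³.
d = 30.39 mm.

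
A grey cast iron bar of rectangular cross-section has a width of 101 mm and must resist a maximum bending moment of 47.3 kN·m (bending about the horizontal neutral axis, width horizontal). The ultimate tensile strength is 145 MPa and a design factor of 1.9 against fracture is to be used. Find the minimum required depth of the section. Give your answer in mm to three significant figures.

h = 192 mm

σ_allow = 145/1.9 = 76.32 MPa.
For a rectangular section σ = 6M/(bh²), so h² = 6M/(b σ_allow) = 6×4.7300×10^7/(101×76.32) = 36820 mm².
h = 191.9 mm.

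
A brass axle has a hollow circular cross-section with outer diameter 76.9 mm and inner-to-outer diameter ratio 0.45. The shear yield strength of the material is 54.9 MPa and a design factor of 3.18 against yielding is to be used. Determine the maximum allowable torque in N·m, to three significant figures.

τ_allow = 54.9/3.18 = 17.26 MPa.
For a hollow shaft T_allow = τ_allow·πd_o³(1−k⁴)/16 with 1−k⁴ = 0.9590, so πd_o³(1−k⁴)/16 = 85630 mm³.
T_allow = 17.26×85630 = 1.478×10^6 N·mm = 1478 N·m.

T_allow = 1480 N·m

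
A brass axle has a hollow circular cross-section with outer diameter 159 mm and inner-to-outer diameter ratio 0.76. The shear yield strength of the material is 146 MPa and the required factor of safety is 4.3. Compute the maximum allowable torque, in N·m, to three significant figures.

τ_allow = 146/4.3 = 33.95 MPa.
For a hollow shaft T_allow = τ_allow·πd_o³(1−k⁴)/16 with 1−k⁴ = 0.6664, so πd_o³(1−k⁴)/16 = 525900 mm³.
T_allow = 33.95×525900 = 1.786×10^7 N·mm = 17860 N·m.

T_allow = 17900 N·m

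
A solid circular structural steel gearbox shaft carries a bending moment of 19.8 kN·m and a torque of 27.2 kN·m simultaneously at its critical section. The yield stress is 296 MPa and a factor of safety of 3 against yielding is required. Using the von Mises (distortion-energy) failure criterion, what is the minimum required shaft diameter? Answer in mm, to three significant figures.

d = 147 mm

σ_allow = σ_y/n = 296/3 = 98.67 MPa.
For a solid shaft σ_b = 32M/(πd³) and τ = 16T/(πd³), so the von Mises stress is σ' = (16/πd³)·√(4M²+3T²).
√(4M²+3T²) = √(4×(1.980×10^7)² + 3×(2.720×10^7)²) = 6.154×10^7 N·mm.
d³ = 16×6.154×10^7/(π×98.67) = 3.177×10^6 mm³.
d = 147.0 mm.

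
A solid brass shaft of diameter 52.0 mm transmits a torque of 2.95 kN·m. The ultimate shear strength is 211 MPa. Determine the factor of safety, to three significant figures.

n = 1.97

τ = 16T/(πd³) = 16×2950000/(π×52.0³) = 106.9 MPa.
n = τ_limit/τ = 211/106.9 = 1.975.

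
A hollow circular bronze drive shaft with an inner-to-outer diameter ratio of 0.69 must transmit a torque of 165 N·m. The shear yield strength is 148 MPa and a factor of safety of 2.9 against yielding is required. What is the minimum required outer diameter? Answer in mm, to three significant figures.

τ_allow = 148/2.9 = 51.03 MPa.
For a hollow shaft τ = 16T/[πd_o³(1−k⁴)] with k = 0.69, so 1−k⁴ = 0.7733.
d_o³ = 16T/[π τ_allow (1−k⁴)] = 16×165000/(π×51.03×0.7733) = 21290 mm³.
d_o = 27.72 mm.

d_o = 27.7 mm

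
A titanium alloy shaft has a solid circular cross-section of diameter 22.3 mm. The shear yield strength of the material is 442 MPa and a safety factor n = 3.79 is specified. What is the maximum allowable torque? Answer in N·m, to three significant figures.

T_allow = 254 N·m

τ_allow = 442/3.79 = 116.6 MPa.
For a solid shaft T_allow = τ_allow·πd³/16; πd³/16 = π×22.3³/16 = 2177 mm³.
T_allow = 116.6×2177 = 253900 N·mm = 253.9 N·m.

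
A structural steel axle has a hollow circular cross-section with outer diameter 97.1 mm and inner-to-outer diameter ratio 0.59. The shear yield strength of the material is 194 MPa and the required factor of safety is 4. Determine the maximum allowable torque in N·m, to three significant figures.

T_allow = 7660 N·m

τ_allow = 194/4 = 48.50 MPa.
For a hollow shaft T_allow = τ_allow·πd_o³(1−k⁴)/16 with 1−k⁴ = 0.8788, so πd_o³(1−k⁴)/16 = 158000 mm³.
T_allow = 48.50×158000 = 7.662×10^6 N·mm = 7662 N·m.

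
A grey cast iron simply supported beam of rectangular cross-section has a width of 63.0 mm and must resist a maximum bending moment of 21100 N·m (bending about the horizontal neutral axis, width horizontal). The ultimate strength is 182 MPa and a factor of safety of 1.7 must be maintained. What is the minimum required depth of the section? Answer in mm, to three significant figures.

σ_allow = 182/1.7 = 107.1 MPa.
For a rectangular section σ = 6M/(bh²), so h² = 6M/(b σ_allow) = 6×2.1100×10^7/(63.0×107.1) = 18770 mm².
h = 137.0 mm.

h = 137 mm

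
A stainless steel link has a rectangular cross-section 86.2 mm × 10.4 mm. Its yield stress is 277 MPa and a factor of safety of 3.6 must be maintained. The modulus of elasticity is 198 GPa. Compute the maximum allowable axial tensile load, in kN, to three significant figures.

σ_allow = 277/3.6 = 76.94 MPa.
A = 86.2×10.4 = 896.5 mm².
F_allow = σ_allow × A = 76.94×896.5 = 68980 N.

F_allow = 69.0 kN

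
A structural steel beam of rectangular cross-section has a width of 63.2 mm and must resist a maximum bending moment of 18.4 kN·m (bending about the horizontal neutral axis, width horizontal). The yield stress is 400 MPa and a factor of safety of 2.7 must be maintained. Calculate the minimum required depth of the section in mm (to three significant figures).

σ_allow = 400/2.7 = 148.1 MPa.
For a rectangular section σ = 6M/(bh²), so h² = 6M/(b σ_allow) = 6×1.8400×10^7/(63.2×148.1) = 11790 mm².
h = 108.6 mm.

h = 109 mm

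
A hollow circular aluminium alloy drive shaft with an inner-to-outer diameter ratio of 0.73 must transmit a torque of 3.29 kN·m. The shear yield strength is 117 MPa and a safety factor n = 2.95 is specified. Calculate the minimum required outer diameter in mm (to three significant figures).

d_o = 83.9 mm

τ_allow = 117/2.95 = 39.66 MPa.
For a hollow shaft τ = 16T/[πd_o³(1−k⁴)] with k = 0.73, so 1−k⁴ = 0.7160.
d_o³ = 16T/[π τ_allow (1−k⁴)] = 16×3290000/(π×39.66×0.7160) = 590000 mm³.
d_o = 83.87 mm.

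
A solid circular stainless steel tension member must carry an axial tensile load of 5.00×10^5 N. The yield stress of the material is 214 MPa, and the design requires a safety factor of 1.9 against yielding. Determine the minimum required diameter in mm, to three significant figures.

d = 75.2 mm

Allowable stress σ_allow = 214/1.9 = 112.6 MPa.
Required area A = F/σ_allow = 500000/112.6 = 4439 mm².
A = πd²/4 → d = √(4A/π) = 75.18 mm.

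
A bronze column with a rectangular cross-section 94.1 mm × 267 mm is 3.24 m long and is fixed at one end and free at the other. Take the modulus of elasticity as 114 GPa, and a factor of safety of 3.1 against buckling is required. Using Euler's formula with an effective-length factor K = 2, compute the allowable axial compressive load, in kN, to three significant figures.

P_allow = 160 kN

Buckling occurs about the weak axis: I_min = h·b³/12 = 267×94.1³/12 = 1.854×10^7 mm⁴ (b = 94.1 mm is the smaller dimension).
Effective length L_e = KL = 2×3.24 m = 6480 mm.
Euler critical load P_cr = π²EI/L_e² = π²×114000×1.854×10^7/6480² = 496800 N.
P_allow = P_cr/n = 496800/3.1 = 160200 N.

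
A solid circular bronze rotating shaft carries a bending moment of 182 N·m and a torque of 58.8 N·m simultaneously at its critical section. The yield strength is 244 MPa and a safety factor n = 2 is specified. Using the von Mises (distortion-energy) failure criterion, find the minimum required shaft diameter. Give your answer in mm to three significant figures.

d = 25.1 mm

σ_allow = σ_y/n = 244/2 = 122.0 MPa.
For a solid shaft σ_b = 32M/(πd³) and τ = 16T/(πd³), so the von Mises stress is σ' = (16/πd³)·√(4M²+3T²).
√(4M²+3T²) = √(4×(182000)² + 3×(58800)²) = 378000 N·mm.
d³ = 16×378000/(π×122.0) = 15780 mm³.
d = 25.08 mm.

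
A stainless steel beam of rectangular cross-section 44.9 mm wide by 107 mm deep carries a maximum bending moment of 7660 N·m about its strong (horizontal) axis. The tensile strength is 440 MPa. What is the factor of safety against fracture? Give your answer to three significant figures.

n = 4.92

Section modulus S = bh²/6 = 44.9×107²/6 = 85680 mm³.
σ = M/S = 7660000/85680 = 89.41 MPa.
n = 440/89.41 = 4.921.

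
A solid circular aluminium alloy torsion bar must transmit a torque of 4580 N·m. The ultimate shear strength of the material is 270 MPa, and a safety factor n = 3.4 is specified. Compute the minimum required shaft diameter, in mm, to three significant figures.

Allowable shear stress τ_allow = 270/3.4 = 79.41 MPa.
For a solid shaft τ = 16T/(πd³), so d³ = 16T/(π τ_allow) = 16×4580000/(π×79.41) = 293700 mm³.
d = (293700)^(1/3) = 66.47 mm.

d = 66.5 mm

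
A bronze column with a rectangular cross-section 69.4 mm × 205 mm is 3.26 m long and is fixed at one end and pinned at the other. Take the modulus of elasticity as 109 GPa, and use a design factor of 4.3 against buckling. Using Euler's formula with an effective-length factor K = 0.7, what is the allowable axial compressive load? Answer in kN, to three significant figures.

P_allow = 274 kN

Buckling occurs about the weak axis: I_min = h·b³/12 = 205×69.4³/12 = 5.710×10^6 mm⁴ (b = 69.4 mm is the smaller dimension).
Effective length L_e = KL = 0.7×3.26 m = 2282 mm.
Euler critical load P_cr = π²EI/L_e² = π²×109000×5.710×10^6/2282² = 1.180×10^6 N.
P_allow = P_cr/n = 1.180×10^6/4.3 = 274300 N.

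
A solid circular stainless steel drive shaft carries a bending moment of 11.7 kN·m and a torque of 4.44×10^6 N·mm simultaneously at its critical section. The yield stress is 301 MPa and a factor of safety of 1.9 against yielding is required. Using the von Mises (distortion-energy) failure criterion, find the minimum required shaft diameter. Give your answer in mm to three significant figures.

σ_allow = σ_y/n = 301/1.9 = 158.4 MPa.
For a solid shaft σ_b = 32M/(πd³) and τ = 16T/(πd³), so the von Mises stress is σ' = (16/πd³)·√(4M²+3T²).
√(4M²+3T²) = √(4×(1.170×10^7)² + 3×(4.440×10^6)²) = 2.463×10^7 N·mm.
d³ = 16×2.463×10^7/(π×158.4) = 791900 mm³.
d = 92.52 mm.

d = 92.5 mm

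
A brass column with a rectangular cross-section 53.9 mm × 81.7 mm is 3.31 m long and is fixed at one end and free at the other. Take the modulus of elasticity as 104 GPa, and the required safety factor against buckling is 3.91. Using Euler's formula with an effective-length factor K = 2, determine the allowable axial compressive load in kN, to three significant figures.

Buckling occurs about the weak axis: I_min = h·b³/12 = 81.7×53.9³/12 = 1.066×10^6 mm⁴ (b = 53.9 mm is the smaller dimension).
Effective length L_e = KL = 2×3.31 m = 6620 mm.
Euler critical load P_cr = π²EI/L_e² = π²×104000×1.066×10^6/6620² = 24970 N.
P_allow = P_cr/n = 24970/3.91 = 6386 N.

P_allow = 6.39 kN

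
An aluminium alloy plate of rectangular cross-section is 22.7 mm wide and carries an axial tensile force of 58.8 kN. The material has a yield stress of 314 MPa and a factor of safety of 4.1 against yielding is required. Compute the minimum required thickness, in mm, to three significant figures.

σ_allow = 314/4.1 = 76.59 MPa.
Required area A = F/σ_allow = 58800/76.59 = 767.8 mm².
t = A/w = 767.8/22.7 = 33.82 mm.

t = 33.8 mm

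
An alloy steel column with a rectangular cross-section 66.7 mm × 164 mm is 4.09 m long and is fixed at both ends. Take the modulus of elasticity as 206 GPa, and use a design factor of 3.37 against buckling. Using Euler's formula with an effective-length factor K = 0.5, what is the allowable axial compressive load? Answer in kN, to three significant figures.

Buckling occurs about the weak axis: I_min = h·b³/12 = 164×66.7³/12 = 4.055×10^6 mm⁴ (b = 66.7 mm is the smaller dimension).
Effective length L_e = KL = 0.5×4.09 m = 2045 mm.
Euler critical load P_cr = π²EI/L_e² = π²×206000×4.055×10^6/2045² = 1.972×10^6 N.
P_allow = P_cr/n = 1.972×10^6/3.37 = 585000 N.

P_allow = 585 kN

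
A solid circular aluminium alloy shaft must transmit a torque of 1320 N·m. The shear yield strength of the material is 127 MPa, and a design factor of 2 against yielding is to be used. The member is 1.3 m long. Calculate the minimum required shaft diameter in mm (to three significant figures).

d = 47.3 mm

Allowable shear stress τ_allow = 127/2 = 63.50 MPa.
For a solid shaft τ = 16T/(πd³), so d³ = 16T/(π τ_allow) = 16×1320000/(π×63.50) = 105900 mm³.
d = (105900)^(1/3) = 47.31 mm.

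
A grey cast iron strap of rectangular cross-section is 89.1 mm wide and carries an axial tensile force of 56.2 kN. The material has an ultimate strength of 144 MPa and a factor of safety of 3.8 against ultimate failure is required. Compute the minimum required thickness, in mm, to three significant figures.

t = 16.6 mm

σ_allow = 144/3.8 = 37.89 MPa.
Required area A = F/σ_allow = 56200/37.89 = 1483 mm².
t = A/w = 1483/89.1 = 16.64 mm.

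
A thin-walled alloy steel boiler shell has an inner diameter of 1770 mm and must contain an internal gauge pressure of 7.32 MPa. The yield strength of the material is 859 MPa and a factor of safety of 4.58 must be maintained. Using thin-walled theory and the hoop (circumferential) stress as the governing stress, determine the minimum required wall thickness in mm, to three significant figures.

t = 34.5 mm

σ_allow = 859/4.58 = 187.6 MPa.
Hoop stress σ_h = pD/(2t), so t = pD/(2σ_allow) = 7.32×1770/(2×187.6) = 34.54 mm.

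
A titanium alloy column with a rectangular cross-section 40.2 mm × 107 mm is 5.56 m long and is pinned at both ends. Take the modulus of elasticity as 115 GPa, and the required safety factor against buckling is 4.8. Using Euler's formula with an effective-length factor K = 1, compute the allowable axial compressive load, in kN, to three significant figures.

Buckling occurs about the weak axis: I_min = h·b³/12 = 107×40.2³/12 = 579300 mm⁴ (b = 40.2 mm is the smaller dimension).
Effective length L_e = KL = 1×5.56 m = 5560 mm.
Euler critical load P_cr = π²EI/L_e² = π²×115000×579300/5560² = 21270 N.
P_allow = P_cr/n = 21270/4.8 = 4431 N.

P_allow = 4.43 kN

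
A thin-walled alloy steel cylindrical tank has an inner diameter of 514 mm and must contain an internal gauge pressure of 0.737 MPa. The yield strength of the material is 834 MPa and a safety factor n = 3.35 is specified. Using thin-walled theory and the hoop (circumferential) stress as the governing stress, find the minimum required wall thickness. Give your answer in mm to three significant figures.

t = 0.761 mm

σ_allow = 834/3.35 = 249.0 MPa.
Hoop stress σ_h = pD/(2t), so t = pD/(2σ_allow) = 0.737×514/(2×249.0) = 0.7608 mm.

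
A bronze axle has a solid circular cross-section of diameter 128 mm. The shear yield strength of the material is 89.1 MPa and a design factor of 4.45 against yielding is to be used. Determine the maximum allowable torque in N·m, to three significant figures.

T_allow = 8240 N·m

τ_allow = 89.1/4.45 = 20.02 MPa.
For a solid shaft T_allow = τ_allow·πd³/16; πd³/16 = π×128³/16 = 411800 mm³.
T_allow = 20.02×411800 = 8.245×10^6 N·mm = 8245 N·m.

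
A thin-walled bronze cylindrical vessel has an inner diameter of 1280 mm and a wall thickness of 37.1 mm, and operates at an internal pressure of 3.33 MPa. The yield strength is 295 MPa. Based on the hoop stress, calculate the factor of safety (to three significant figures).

σ_h = pD/(2t) = 3.33×1280/(2×37.1) = 57.44 MPa.
n = 295/57.44 = 5.135.

n = 5.14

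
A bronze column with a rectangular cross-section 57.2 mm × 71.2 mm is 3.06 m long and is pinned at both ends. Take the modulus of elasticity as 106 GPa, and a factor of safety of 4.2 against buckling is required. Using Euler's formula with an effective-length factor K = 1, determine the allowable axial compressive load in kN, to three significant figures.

Buckling occurs about the weak axis: I_min = h·b³/12 = 71.2×57.2³/12 = 1.110×10^6 mm⁴ (b = 57.2 mm is the smaller dimension).
Effective length L_e = KL = 1×3.06 m = 3060 mm.
Euler critical load P_cr = π²EI/L_e² = π²×106000×1.110×10^6/3060² = 124100 N.
P_allow = P_cr/n = 124100/4.2 = 29540 N.

P_allow = 29.5 kN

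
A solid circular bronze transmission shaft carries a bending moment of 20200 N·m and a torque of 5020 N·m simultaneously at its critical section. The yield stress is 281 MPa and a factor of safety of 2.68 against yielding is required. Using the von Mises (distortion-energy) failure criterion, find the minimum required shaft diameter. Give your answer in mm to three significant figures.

σ_allow = σ_y/n = 281/2.68 = 104.9 MPa.
For a solid shaft σ_b = 32M/(πd³) and τ = 16T/(πd³), so the von Mises stress is σ' = (16/πd³)·√(4M²+3T²).
√(4M²+3T²) = √(4×(2.020×10^7)² + 3×(5.020×10^6)²) = 4.133×10^7 N·mm.
d³ = 16×4.133×10^7/(π×104.9) = 2.007×10^6 mm³.
d = 126.1 mm.

d = 126 mm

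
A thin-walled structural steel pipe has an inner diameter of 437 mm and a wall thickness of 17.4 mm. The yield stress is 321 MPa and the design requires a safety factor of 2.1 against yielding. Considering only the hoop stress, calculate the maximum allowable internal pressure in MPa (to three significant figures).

σ_allow = 321/2.1 = 152.9 MPa.
σ_h = pD/(2t) → p_allow = 2σ_allow t/D = 2×152.9×17.4/437 = 12.17 MPa.

p_allow = 12.2 MPa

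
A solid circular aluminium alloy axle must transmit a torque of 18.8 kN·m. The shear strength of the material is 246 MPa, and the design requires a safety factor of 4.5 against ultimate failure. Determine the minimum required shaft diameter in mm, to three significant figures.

Allowable shear stress τ_allow = 246/4.5 = 54.67 MPa.
For a solid shaft τ = 16T/(πd³), so d³ = 16T/(π τ_allow) = 16×1.8800×10^7/(π×54.67) = 1.751×10^6 mm³.
d = (1.751×10^6)^(1/3) = 120.5 mm.

d = 121 mm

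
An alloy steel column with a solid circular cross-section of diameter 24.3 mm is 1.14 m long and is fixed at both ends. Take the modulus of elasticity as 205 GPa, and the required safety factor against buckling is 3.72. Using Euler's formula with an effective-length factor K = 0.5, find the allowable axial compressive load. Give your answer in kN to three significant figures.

I = πd⁴/64 = π×24.3⁴/64 = 17120 mm⁴.
Effective length L_e = KL = 0.5×1.14 m = 570.0 mm.
Euler critical load P_cr = π²EI/L_e² = π²×205000×17120/570.0² = 106600 N.
P_allow = P_cr/n = 106600/3.72 = 28650 N.

P_allow = 28.7 kN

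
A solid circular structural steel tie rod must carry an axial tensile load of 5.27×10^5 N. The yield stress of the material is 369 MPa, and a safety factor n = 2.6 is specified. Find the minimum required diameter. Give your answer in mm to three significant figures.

Allowable stress σ_allow = 369/2.6 = 141.9 MPa.
Required area A = F/σ_allow = 527000/141.9 = 3713 mm².
A = πd²/4 → d = √(4A/π) = 68.76 mm.

d = 68.8 mm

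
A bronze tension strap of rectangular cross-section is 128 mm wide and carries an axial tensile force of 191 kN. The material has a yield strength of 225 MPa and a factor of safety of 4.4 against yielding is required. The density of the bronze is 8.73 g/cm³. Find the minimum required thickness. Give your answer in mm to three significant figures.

σ_allow = 225/4.4 = 51.14 MPa.
Required area A = F/σ_allow = 191000/51.14 = 3735 mm².
t = A/w = 3735/128 = 29.18 mm.

t = 29.2 mm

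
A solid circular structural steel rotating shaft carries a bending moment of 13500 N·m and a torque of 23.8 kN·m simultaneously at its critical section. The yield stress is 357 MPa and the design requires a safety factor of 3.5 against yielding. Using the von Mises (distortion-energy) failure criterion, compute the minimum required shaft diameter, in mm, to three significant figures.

σ_allow = σ_y/n = 357/3.5 = 102.0 MPa.
For a solid shaft σ_b = 32M/(πd³) and τ = 16T/(πd³), so the von Mises stress is σ' = (16/πd³)·√(4M²+3T²).
√(4M²+3T²) = √(4×(1.350×10^7)² + 3×(2.380×10^7)²) = 4.928×10^7 N·mm.
d³ = 16×4.928×10^7/(π×102.0) = 2.460×10^6 mm³.
d = 135.0 mm.

d = 135 mm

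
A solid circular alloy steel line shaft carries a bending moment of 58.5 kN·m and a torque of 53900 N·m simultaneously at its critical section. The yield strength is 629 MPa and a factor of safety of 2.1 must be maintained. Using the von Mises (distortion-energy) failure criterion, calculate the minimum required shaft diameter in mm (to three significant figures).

σ_allow = σ_y/n = 629/2.1 = 299.5 MPa.
For a solid shaft σ_b = 32M/(πd³) and τ = 16T/(πd³), so the von Mises stress is σ' = (16/πd³)·√(4M²+3T²).
√(4M²+3T²) = √(4×(5.850×10^7)² + 3×(5.390×10^7)²) = 1.497×10^8 N·mm.
d³ = 16×1.497×10^8/(π×299.5) = 2.545×10^6 mm³.
d = 136.5 mm.

d = 137 mm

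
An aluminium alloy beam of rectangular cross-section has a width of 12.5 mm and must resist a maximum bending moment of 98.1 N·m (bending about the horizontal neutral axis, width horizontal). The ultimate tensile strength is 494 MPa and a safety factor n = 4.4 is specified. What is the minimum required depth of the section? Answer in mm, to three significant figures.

σ_allow = 494/4.4 = 112.3 MPa.
For a rectangular section σ = 6M/(bh²), so h² = 6M/(b σ_allow) = 6×98100/(12.5×112.3) = 419.4 mm².
h = 20.48 mm.

h = 20.5 mm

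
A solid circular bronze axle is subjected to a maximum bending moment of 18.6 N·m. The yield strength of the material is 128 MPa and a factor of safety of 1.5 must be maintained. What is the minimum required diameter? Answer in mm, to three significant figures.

σ_allow = 128/1.5 = 85.33 MPa.
For a solid circular section σ = 32M/(πd³), so d³ = 32M/(π σ_allow) = 32×18600/(π×85.33) = 2220 mm³.
d = 13.05 mm.

d = 13.0 mm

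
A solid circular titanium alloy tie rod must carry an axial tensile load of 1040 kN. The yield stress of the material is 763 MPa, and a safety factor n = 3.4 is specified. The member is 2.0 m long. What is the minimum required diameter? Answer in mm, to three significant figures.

d = 76.8 mm

Allowable stress σ_allow = 763/3.4 = 224.4 MPa.
Required area A = F/σ_allow = 1040000/224.4 = 4634 mm².
A = πd²/4 → d = √(4A/π) = 76.82 mm.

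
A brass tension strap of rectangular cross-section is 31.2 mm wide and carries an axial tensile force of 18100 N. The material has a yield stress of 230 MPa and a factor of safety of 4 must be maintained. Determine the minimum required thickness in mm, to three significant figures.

t = 10.1 mm

σ_allow = 230/4 = 57.50 MPa.
Required area A = F/σ_allow = 18100/57.50 = 314.8 mm².
t = A/w = 314.8/31.2 = 10.09 mm.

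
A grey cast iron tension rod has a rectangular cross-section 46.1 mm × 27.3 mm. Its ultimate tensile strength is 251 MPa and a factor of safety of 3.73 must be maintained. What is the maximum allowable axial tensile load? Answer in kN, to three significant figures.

σ_allow = 251/3.73 = 67.29 MPa.
A = 46.1×27.3 = 1259 mm².
F_allow = σ_allow × A = 67.29×1259 = 84690 N.

F_allow = 84.7 kN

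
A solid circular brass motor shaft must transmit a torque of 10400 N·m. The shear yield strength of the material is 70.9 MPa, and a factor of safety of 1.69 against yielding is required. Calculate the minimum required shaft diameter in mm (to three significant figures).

Allowable shear stress τ_allow = 70.9/1.69 = 41.95 MPa.
For a solid shaft τ = 16T/(πd³), so d³ = 16T/(π τ_allow) = 16×1.0400×10^7/(π×41.95) = 1.263×10^6 mm³.
d = (1.263×10^6)^(1/3) = 108.1 mm.

d = 108 mm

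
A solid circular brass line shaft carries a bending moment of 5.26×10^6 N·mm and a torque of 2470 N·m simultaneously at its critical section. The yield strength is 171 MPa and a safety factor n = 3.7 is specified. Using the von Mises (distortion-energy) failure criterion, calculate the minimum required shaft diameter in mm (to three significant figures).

σ_allow = σ_y/n = 171/3.7 = 46.22 MPa.
For a solid shaft σ_b = 32M/(πd³) and τ = 16T/(πd³), so the von Mises stress is σ' = (16/πd³)·√(4M²+3T²).
√(4M²+3T²) = √(4×(5.260×10^6)² + 3×(2.470×10^6)²) = 1.136×10^7 N·mm.
d³ = 16×1.136×10^7/(π×46.22) = 1.251×10^6 mm³.
d = 107.8 mm.

d = 108 mm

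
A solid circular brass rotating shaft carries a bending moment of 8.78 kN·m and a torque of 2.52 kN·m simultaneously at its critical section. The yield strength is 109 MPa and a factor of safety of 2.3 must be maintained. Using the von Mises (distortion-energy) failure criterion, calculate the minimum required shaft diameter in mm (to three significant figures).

σ_allow = σ_y/n = 109/2.3 = 47.39 MPa.
For a solid shaft σ_b = 32M/(πd³) and τ = 16T/(πd³), so the von Mises stress is σ' = (16/πd³)·√(4M²+3T²).
√(4M²+3T²) = √(4×(8.780×10^6)² + 3×(2.520×10^6)²) = 1.809×10^7 N·mm.
d³ = 16×1.809×10^7/(π×47.39) = 1.945×10^6 mm³.
d = 124.8 mm.

d = 125 mm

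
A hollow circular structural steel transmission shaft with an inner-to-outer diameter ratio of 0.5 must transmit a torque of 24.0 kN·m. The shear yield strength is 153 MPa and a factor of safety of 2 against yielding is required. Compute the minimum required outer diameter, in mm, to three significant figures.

d_o = 119 mm

τ_allow = 153/2 = 76.50 MPa.
For a hollow shaft τ = 16T/[πd_o³(1−k⁴)] with k = 0.5, so 1−k⁴ = 0.9375.
d_o³ = 16T/[π τ_allow (1−k⁴)] = 16×2.4000×10^7/(π×76.50×0.9375) = 1.704×10^6 mm³.
d_o = 119.4 mm.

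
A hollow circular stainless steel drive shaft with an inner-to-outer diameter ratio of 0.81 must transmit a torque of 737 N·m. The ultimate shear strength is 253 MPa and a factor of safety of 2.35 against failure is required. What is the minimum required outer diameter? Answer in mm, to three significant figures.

τ_allow = 253/2.35 = 107.7 MPa.
For a hollow shaft τ = 16T/[πd_o³(1−k⁴)] with k = 0.81, so 1−k⁴ = 0.5695.
d_o³ = 16T/[π τ_allow (1−k⁴)] = 16×737000/(π×107.7×0.5695) = 61220 mm³.
d_o = 39.41 mm.

d_o = 39.4 mm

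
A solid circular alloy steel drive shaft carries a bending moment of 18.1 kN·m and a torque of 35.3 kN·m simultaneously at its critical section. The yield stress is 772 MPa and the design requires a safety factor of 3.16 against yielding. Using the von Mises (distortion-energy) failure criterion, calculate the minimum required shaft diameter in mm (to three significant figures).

d = 114 mm

σ_allow = σ_y/n = 772/3.16 = 244.3 MPa.
For a solid shaft σ_b = 32M/(πd³) and τ = 16T/(πd³), so the von Mises stress is σ' = (16/πd³)·√(4M²+3T²).
√(4M²+3T²) = √(4×(1.810×10^7)² + 3×(3.530×10^7)²) = 7.105×10^7 N·mm.
d³ = 16×7.105×10^7/(π×244.3) = 1.481×10^6 mm³.
d = 114.0 mm.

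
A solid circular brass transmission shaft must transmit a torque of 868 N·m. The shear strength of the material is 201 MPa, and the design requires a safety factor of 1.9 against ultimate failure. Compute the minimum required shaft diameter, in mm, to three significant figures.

Allowable shear stress τ_allow = 201/1.9 = 105.8 MPa.
For a solid shaft τ = 16T/(πd³), so d³ = 16T/(π τ_allow) = 16×868000/(π×105.8) = 41790 mm³.
d = (41790)^(1/3) = 34.70 mm.

d = 34.7 mm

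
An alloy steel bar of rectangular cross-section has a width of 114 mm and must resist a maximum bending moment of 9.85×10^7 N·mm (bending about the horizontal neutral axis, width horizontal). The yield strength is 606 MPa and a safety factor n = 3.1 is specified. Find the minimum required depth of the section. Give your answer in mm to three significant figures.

σ_allow = 606/3.1 = 195.5 MPa.
For a rectangular section σ = 6M/(bh²), so h² = 6M/(b σ_allow) = 6×9.8500×10^7/(114×195.5) = 26520 mm².
h = 162.8 mm.

h = 163 mm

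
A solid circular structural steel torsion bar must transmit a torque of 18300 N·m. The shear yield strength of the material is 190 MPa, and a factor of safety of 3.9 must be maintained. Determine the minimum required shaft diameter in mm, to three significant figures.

Allowable shear stress τ_allow = 190/3.9 = 48.72 MPa.
For a solid shaft τ = 16T/(πd³), so d³ = 16T/(π τ_allow) = 16×1.8300×10^7/(π×48.72) = 1.913×10^6 mm³.
d = (1.913×10^6)^(1/3) = 124.1 mm.

d = 124 mm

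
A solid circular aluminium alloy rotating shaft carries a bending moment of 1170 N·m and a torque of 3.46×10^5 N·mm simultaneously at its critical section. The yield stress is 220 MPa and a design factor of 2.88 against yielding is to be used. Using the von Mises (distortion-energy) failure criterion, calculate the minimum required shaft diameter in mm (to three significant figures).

σ_allow = σ_y/n = 220/2.88 = 76.39 MPa.
For a solid shaft σ_b = 32M/(πd³) and τ = 16T/(πd³), so the von Mises stress is σ' = (16/πd³)·√(4M²+3T²).
√(4M²+3T²) = √(4×(1.170×10^6)² + 3×(346000)²) = 2.416×10^6 N·mm.
d³ = 16×2.416×10^6/(π×76.39) = 161000 mm³.
d = 54.41 mm.

d = 54.4 mm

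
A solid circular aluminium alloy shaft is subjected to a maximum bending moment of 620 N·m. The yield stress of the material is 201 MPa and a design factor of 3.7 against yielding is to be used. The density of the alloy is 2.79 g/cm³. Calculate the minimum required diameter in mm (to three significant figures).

σ_allow = 201/3.7 = 54.32 MPa.
For a solid circular section σ = 32M/(πd³), so d³ = 32M/(π σ_allow) = 32×620000/(π×54.32) = 116300 mm³.
d = 48.81 mm.

d = 48.8 mm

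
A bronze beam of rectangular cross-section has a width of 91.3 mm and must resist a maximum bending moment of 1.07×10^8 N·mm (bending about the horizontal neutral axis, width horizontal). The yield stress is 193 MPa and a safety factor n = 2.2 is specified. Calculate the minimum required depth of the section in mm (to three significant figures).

h = 283 mm

σ_allow = 193/2.2 = 87.73 MPa.
For a rectangular section σ = 6M/(bh²), so h² = 6M/(b σ_allow) = 6×1.0700×10^8/(91.3×87.73) = 80150 mm².
h = 283.1 mm.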